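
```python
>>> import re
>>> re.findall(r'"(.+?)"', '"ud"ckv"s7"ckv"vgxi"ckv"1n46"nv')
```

['ud', 's7', 'vgxi', '1n46']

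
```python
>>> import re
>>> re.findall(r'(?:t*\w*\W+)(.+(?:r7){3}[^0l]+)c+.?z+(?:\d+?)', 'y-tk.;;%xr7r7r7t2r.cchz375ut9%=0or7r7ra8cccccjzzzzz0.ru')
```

The pattern matches zero or more of a literal 't', then zero or more of a word character, then one or more of a non-word character (non-capturing group); then one or more of any character, then the literal 'r7' repeated 3 times, then one or more of any character except [0l] (captured); then one or more of the literal 'c', then optionally any character, then one or more of the literal 'z'; then one or more of a digit (lazy) (non-capturing group).
Scanning left to right: at [0:24] match 'y-tk.;;%xr7r7r7t2r.cchz3', group 1 = 'tk.;;%xr7r7r7t2r.c'.
Because there's exactly one group, `findall` drops the full match and keeps group 1 from the one hit.

['tk.;;%xr7r7r7t2r.c']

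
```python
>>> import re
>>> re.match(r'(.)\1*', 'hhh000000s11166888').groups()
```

The backreference `\1` re-matches whatever the first group consumed, character for character.
`match` is anchored at position 0; if the pattern doesn't fit there, it returns None.
The match spans [0:3] → 'hhh'.
Captured: group 1 = 'h'.

('h',)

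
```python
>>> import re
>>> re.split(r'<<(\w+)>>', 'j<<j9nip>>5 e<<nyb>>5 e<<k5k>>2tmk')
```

`re.split` interleaves the captured-group text with the surrounding fragments.

['j', 'j9nip', '5 e', 'nyb', '5 e', 'k5k', '2tmk']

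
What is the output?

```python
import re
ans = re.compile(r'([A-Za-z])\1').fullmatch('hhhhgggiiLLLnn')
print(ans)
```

None

For `fullmatch`, every character of the input must be accounted for by the pattern.
Here the pattern can't cover the whole string, so the call returns None.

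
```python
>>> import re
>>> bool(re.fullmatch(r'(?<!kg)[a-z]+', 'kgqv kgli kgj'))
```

False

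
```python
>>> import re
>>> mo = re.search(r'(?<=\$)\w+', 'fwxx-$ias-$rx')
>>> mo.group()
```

'ias'

The lookaround is zero-width — it requires the adjacent text to match without consuming it, so the asserted text isn't part of the match.
`re.search` scans for the first position where the pattern succeeds.
The match spans [6:9] → 'ias'.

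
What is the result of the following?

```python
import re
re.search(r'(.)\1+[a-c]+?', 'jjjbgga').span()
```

(0, 4)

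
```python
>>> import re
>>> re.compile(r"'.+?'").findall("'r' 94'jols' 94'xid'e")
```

A `+?`/`*?`/`{m,n}?` starts at its minimum and grows only as far as needed for what follows to match.
With no groups in the pattern, `findall` gives back each whole match — 3 here.

["'r'", "'jols'", "'xid'"]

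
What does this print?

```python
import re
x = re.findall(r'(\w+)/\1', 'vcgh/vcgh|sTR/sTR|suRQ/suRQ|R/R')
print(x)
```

A backreference is literal: `\1` must see the identical characters the first group matched.
Matches: at [0:9] match 'vcgh/vcgh', group 1 = 'vcgh'; at [10:17] match 'sTR/sTR', group 1 = 'sTR'; at [18:27] match 'suRQ/suRQ', group 1 = 'suRQ'; at [28:31] match 'R/R', group 1 = 'R'.
One capturing group, so `findall` returns just the captured substring from each match — 4 in all.

['vcgh', 'sTR', 'suRQ', 'R']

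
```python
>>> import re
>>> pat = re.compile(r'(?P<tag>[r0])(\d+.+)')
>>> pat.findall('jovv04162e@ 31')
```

[('0', '4162e@ 31')]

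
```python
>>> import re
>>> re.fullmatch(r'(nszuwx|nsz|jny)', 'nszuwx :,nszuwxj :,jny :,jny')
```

None

For `fullmatch`, every character of the input must be accounted for by the pattern.
Here the string isn't matched end-to-end, so the call returns None.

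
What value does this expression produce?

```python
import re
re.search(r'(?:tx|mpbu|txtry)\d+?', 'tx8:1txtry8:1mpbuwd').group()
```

'tx8'

The match spans [0:3] → 'tx8'.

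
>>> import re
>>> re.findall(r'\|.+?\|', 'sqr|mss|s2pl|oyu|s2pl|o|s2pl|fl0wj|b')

['|mss|', '|oyu|', '|o|', '|fl0wj|']

Because the quantifier is non-greedy, it stops expanding at the earliest point where the rest of the pattern can succeed.
Matches: at [3:8] → '|mss|'; at [12:17] → '|oyu|'; at [21:24] → '|o|'; at [28:35] → '|fl0wj|'.
`findall` yields the raw match text (4 of them) because the pattern has no groups.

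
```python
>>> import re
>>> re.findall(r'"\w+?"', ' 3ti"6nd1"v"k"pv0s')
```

Scanning left to right: at [4:10] → '"6nd1"'; at [11:14] → '"k"'.
No capturing groups, so `findall` returns the 2 full match strings.

['"6nd1"', '"k"']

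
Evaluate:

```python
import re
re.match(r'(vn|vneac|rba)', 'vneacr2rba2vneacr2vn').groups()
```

('vn',)

The match spans [0:2] → 'vn'.
Captured: group 1 = 'vn'.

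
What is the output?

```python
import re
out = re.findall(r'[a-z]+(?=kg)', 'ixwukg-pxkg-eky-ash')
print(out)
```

['ixwu', 'px']

Lookahead/lookbehind check context without consuming it, so the matched span excludes the asserted characters.
With no groups in the pattern, `findall` gives back each whole match — 2 here.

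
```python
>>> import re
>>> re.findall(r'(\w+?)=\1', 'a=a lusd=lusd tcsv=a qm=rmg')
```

The backreference `\1` re-matches whatever the first group consumed, character for character.
One capturing group, so `findall` returns just the captured substring from each match — 2 in all.

['a', 'lusd']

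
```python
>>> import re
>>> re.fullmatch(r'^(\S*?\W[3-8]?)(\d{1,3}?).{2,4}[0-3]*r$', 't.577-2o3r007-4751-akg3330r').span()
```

`re.fullmatch` is like wrapping the pattern in `^…$` (in single-line mode).
The match spans [0:27] → 't.577-2o3r007-4751-akg3330r'.

(0, 27)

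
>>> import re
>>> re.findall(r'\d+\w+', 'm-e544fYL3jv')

This matches one or more of a digit; then one or more of a word character.
Matches: at [3:12] → '544fYL3jv'.
Since nothing is captured, `findall` lists the 1 matched substring directly.

['544fYL3jv']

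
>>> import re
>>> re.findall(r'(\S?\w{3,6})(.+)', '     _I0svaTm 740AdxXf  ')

Pattern: optionally a non-whitespace character, then 3 to 6 of a word character (captured); then one or more of any character (captured).
Matches: at [5:24] match '_I0svaTm 740AdxXf  ', groups = ('_I0svaT', 'm 740AdxXf  ').
Multiple groups make `findall` return tuples — one 2-tuple for the one match.

[('_I0svaT', 'm 740AdxXf  ')]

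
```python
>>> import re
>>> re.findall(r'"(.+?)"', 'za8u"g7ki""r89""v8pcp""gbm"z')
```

['g7ki', 'r89', 'v8pcp', 'gbm']

Lazy quantifiers expand one character at a time until the remainder of the pattern can match.
Walking the string: at [4:10] match '"g7ki"', group 1 = 'g7ki'; at [10:15] match '"r89"', group 1 = 'r89'; at [15:22] match '"v8pcp"', group 1 = 'v8pcp'; at [22:27] match '"gbm"', group 1 = 'gbm'.
With a single group, `findall` returns only what that group captured — 4 items.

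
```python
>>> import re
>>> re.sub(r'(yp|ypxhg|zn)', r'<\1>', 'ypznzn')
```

'<yp><zn><zn>'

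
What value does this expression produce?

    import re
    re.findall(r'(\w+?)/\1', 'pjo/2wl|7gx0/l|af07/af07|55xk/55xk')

`\1` is not a pattern — it's the concrete string captured by group 1, re-applied verbatim.
Scanning left to right: at [15:24] match 'af07/af07', group 1 = 'af07'; at [25:34] match '55xk/55xk', group 1 = '55xk'.
One capturing group, so `findall` returns just the captured substring from each match — 2 in all.

['af07', '55xk']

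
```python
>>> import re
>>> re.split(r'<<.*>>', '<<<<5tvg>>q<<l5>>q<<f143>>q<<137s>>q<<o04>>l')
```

['', 'l']

Splitting on the pattern gives 2 pieces.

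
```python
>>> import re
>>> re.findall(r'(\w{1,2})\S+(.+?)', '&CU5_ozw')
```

[('CU', 'w')]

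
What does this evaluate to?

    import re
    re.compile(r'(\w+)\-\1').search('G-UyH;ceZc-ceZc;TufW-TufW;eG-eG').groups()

The backreference `\1` re-matches whatever the first group consumed, character for character.
Unlike `match`, `search` isn't anchored — it looks for the pattern anywhere in the string.
The match spans [6:15] → 'ceZc-ceZc'.
Captured: group 1 = 'ceZc'.

('ceZc',)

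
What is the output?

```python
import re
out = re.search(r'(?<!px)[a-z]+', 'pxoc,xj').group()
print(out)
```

pxoc

A negative assertion filters positions out without eating any characters.
The match spans [0:4] → 'pxoc'.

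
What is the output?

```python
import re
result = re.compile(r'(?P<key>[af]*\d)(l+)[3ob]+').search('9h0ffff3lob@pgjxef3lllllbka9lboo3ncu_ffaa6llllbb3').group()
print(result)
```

ffff3lob

The pattern matches zero or more of one of [af], then a digit (captured as 'key'); then one or more of a literal 'l' (captured); then one or more of one of [3ob].
`re.search` tries every starting position until one works.
The match spans [3:11] → 'ffff3lob'.
Captured: group 1 = 'ffff3', group 2 = 'l'.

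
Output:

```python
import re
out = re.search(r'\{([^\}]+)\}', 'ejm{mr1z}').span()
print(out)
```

(3, 9)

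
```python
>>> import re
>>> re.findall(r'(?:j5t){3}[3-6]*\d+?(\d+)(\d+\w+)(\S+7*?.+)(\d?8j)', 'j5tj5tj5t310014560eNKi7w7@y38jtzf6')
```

A non-greedy quantifier consumes as few characters as it can — just enough that the remainder of the pattern still matches from where it stops; whatever follows it matches normally.
Multiple groups make `findall` return tuples — one 4-tuple for the one match.

[('001456', '0eNKi7w7', '@y3', '8j')]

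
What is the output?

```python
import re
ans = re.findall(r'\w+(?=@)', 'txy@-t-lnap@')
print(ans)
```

['txy', 'lnap']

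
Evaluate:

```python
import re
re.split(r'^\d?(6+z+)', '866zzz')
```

The pattern matches anchored at the start of the string; then optionally a digit; then one or more of a literal '6', then one or more of the literal 'z' (captured).
Matches to split on: at [0:6] → '866zzz'.
With a capturing group present, the delimiter's captured portion is kept in the result list.

['', '66zzz', '']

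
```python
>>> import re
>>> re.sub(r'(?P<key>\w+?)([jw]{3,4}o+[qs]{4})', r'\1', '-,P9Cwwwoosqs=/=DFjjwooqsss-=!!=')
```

'-,P9Cwwwoosqs=/=DF-=!!='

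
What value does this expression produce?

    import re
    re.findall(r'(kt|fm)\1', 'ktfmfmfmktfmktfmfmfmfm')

['fm', 'fm', 'fm']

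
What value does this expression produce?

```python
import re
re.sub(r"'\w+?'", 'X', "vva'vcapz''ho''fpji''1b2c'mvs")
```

'vvaXXXXmvs'

Each match is replaced by 'X'.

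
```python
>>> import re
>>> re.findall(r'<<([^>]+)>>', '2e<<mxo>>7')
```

['mxo']

One capturing group, so `findall` returns just the captured substring from the one match — 1 in all.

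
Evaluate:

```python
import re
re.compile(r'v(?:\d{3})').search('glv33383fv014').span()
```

(2, 6)

Pattern: a literal 'v'; then exactly 3 of a digit (non-capturing group).
`search` walks the string left to right and returns the first match it finds.
The match spans [2:6] → 'v333'.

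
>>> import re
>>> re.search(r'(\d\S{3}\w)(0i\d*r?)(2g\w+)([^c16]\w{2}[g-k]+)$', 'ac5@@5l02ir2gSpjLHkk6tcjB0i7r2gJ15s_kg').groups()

('6tcjB', '0i7r', '2gJ15', 's_kg')

The match spans [20:38] → '6tcjB0i7r2gJ15s_kg'.
Captured: group 1 = '6tcjB', group 2 = '0i7r', group 3 = '2gJ15', group 4 = 's_kg'.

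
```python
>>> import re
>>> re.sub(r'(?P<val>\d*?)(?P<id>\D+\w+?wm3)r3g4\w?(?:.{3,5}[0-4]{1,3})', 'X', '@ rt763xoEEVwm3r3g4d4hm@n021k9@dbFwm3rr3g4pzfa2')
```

'Xk9@dbFwm3rr3g4pzfa2'

Pattern: zero or more of a digit (lazy) (captured as 'val'); then one or more of a non-digit, then one or more of a word character (lazy), then the literal 'wm3' (captured as 'id'); then the literal 'r3', then the literal 'g4', then optionally a word character; then 3 to 5 of any character, then 1 to 3 of a character in [0-4] (non-capturing group).
Matches: at [0:28] → '@ rt763xoEEVwm3r3g4d4hm@n021'.
Every occurrence is swapped for 'X'.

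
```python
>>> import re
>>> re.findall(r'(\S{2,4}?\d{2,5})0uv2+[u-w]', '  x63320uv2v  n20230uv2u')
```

['x6332', 'n2023']

The pattern matches 2 to 4 of a non-whitespace character (lazy), then 2 to 5 of a digit (captured); then the literal '0uv', then one or more of a literal '2'; then a character in [u-w].
Walking the string: at [2:12] match 'x63320uv2v', group 1 = 'x6332'; at [14:24] match 'n20230uv2u', group 1 = 'n2023'.
`findall` collects group 1 from each match (2 total).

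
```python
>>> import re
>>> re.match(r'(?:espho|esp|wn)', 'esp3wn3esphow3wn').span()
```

`match` is anchored at position 0; if the pattern doesn't fit there, it returns None.
The match spans [0:3] → 'esp'.

(0, 3)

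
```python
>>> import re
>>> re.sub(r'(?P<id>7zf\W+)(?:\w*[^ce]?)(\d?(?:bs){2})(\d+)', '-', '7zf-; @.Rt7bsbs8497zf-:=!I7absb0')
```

This matches the literal '7zf', then one or more of a non-word character (captured as 'id'); then zero or more of a word character, then optionally any character except [ce] (non-capturing group); then optionally a digit, then the literal 'bs' repeated 2 times (captured); then one or more of a digit (captured).
Matches: at [0:19] → '7zf-; @.Rt7bsbs8497'.
Each match is replaced by '-'.

'-zf-:=!I7absb0'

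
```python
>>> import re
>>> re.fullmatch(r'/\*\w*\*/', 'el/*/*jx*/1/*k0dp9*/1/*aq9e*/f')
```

`re.fullmatch` requires the pattern to consume the entire string.
Here there's no way to consume every character, so the call returns None.

None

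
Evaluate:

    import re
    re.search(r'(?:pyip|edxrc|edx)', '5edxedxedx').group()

The match spans [1:4] → 'edx'.

'edx'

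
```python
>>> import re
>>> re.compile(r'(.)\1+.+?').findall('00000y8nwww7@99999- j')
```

['0', 'w', '9']

A backreference is literal: `\1` must see the identical characters the first group matched.
With a single group, `findall` returns only what that group captured — 3 items.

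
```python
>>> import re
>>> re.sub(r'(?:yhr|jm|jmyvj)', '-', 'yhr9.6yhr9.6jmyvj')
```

'-9.6-9.6-yvj'

The regex engine tests alternatives in the order written; an earlier branch that matches wins even if a later one would match more.
Every occurrence is swapped for '-'.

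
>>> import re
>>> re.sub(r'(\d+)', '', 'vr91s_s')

'vrs_s'

Every occurrence is swapped for ''.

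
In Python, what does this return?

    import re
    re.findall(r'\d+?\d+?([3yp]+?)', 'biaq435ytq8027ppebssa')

The `?` after the quantifier makes it lazy — it takes as little as possible before letting the rest of the pattern try.
`findall` collects group 1 from each match (2 total).

['y', 'p']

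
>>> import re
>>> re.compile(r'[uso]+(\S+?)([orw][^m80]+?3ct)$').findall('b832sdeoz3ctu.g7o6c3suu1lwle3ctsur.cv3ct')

This matches one or more of one of [uso]; then one or more of a non-whitespace character (lazy) (captured); then one of [orw], then one or more of any character except [m80] (lazy), then the literal '3ct' (captured); then anchored at the end.
A `+?`/`*?`/`{m,n}?` starts at its minimum and grows only as far as needed for what follows to match.
Scanning left to right: at [4:40] match 'sdeoz3ctu.g7o6c3suu1lwle3ctsur.cv3ct', groups = ('de', 'oz3ctu.g7o6c3suu1lwle3ctsur.cv3ct').
Multiple groups make `findall` return tuples — one 2-tuple for the one match.

[('de', 'oz3ctu.g7o6c3suu1lwle3ctsur.cv3ct')]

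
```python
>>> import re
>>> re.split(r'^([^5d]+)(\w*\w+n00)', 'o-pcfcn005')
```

['', 'o-pcf', 'cn00', '5']

Pattern: anchored at the start of the string; then one or more of any character except [5d] (captured); then zero or more of a word character, then one or more of a word character, then the literal 'n00' (captured).
Matches to split on: at [0:9] → 'o-pcfcn00'.
`re.split` interleaves the captured-group text with the surrounding fragments.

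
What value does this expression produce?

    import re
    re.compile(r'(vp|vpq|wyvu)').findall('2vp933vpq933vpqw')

Branches in `(...|...)` are attempted left-to-right; the first branch that allows the whole pattern to succeed is taken.
With a single group, `findall` returns only what that group captured — 3 items.

['vp', 'vp', 'vp']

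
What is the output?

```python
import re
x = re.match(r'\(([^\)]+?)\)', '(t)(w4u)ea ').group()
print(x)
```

(t)

With `match`, the pattern is implicitly anchored at the beginning.
The match spans [0:3] → '(t)'.
Captured: group 1 = 't'.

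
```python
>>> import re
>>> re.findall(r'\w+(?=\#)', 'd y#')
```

['y']

Lookahead/lookbehind check context without consuming it, so the matched span excludes the asserted characters.
Since nothing is captured, `findall` lists the 1 matched substring directly.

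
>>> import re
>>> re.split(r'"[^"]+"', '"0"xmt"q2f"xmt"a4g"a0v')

['', 'xmt', 'xmt', 'a0v']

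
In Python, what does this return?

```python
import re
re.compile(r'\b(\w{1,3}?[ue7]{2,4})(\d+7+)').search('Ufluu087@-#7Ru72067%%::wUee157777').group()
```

'Ufluu087'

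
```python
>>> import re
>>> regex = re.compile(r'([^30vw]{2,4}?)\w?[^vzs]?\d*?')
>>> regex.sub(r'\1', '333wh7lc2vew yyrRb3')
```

'333wh72vew yRb'

Pattern: 2 to 4 of any character except [30vw] (lazy) (captured); then optionally a word character, then optionally any character except [vzs], then zero or more of a digit (lazy).
`\1` in the replacement pulls in group 1's text for each match.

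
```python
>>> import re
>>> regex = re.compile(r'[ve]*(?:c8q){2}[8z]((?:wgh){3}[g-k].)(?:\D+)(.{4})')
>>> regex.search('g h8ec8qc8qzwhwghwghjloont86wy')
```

None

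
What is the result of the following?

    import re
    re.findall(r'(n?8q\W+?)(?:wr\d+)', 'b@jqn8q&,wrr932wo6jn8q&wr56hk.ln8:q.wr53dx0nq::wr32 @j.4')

This matches optionally a literal 'n', then the literal '8q', then one or more of a non-word character (lazy) (captured); then the literal 'wr', then one or more of a digit (non-capturing group).
Matches: at [19:27] match 'n8q&wr56', group 1 = 'n8q&'.
Because there's exactly one group, `findall` drops the full match and keeps group 1 from the one hit.

['n8q&']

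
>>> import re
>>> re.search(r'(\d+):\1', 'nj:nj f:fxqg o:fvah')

None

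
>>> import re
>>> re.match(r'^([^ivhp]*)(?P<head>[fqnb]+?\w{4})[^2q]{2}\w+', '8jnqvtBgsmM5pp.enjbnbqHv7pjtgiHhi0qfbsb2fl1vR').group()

Pattern: anchored at the start of the string; then zero or more of any character except [ivhp] (captured); then one or more of one of [fqnb] (lazy), then exactly 4 of a word character (captured as 'head'); then exactly 2 of any character except [2q], then one or more of a word character.
`match` is anchored at position 0; if the pattern doesn't fit there, it returns None.
The match spans [0:14] → '8jnqvtBgsmM5pp'.
Captured: group 1 = '8jn', group 2 = 'qvtBg'.

'8jnqvtBgsmM5pp'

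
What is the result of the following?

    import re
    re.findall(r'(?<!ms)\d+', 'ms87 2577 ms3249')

['7', '2577', '249']

The negative lookaround is zero-width — it rules out positions where the adjacent text would match, without consuming anything.
Scanning left to right: at [3:4] → '7'; at [5:9] → '2577'; at [13:16] → '249'.
With no groups in the pattern, `findall` gives back each whole match — 3 here.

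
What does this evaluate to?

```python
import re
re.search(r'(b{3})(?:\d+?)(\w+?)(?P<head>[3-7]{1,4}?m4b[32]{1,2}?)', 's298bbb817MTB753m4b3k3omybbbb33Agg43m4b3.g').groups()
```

The match spans [4:20] → 'bbb817MTB753m4b3'.
Captured: group 1 = 'bbb', group 2 = '17MTB', group 3 = '753m4b3'.

('bbb', '17MTB', '753m4b3')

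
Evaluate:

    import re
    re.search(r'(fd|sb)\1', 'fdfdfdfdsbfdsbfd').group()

'fdfd'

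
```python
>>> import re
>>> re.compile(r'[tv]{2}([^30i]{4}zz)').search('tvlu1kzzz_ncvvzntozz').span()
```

This matches exactly 2 of one of [tv]; then exactly 4 of any character except [30i], then the literal 'zz' (captured).
`search` walks the string left to right and returns the first match it finds.
The match spans [0:8] → 'tvlu1kzz'.
Captured: group 1 = 'lu1kzz'.

(0, 8)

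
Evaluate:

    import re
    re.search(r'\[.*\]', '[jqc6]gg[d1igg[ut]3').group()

'[jqc6]gg[d1igg[ut]'

`re.search` tries every starting position until one works.
The match spans [0:18] → '[jqc6]gg[d1igg[ut]'.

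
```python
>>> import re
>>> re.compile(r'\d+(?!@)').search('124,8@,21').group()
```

'124'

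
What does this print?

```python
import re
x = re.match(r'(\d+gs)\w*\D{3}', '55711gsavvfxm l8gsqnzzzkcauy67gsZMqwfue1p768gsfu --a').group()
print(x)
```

55711gsavvfxm l

`re.match` won't scan ahead — the pattern has to work from the very first character.
The match spans [0:15] → '55711gsavvfxm l'.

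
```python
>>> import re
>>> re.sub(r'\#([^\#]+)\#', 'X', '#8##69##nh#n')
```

Matches: at [0:3] → '#8#'; at [3:7] → '#69#'; at [7:11] → '#nh#'.
Each match is replaced by 'X'.

'XXXn'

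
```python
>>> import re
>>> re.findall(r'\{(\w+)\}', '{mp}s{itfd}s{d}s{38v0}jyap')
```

['mp', 'itfd', 'd', '38v0']

Walking the string: at [0:4] match '{mp}', group 1 = 'mp'; at [5:11] match '{itfd}', group 1 = 'itfd'; at [12:15] match '{d}', group 1 = 'd'; at [16:22] match '{38v0}', group 1 = '38v0'.
With a single group, `findall` returns only what that group captured — 4 items.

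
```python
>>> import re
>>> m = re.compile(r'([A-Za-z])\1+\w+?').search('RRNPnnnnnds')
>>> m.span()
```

(0, 3)

A backreference is literal: `\1` must see the identical characters the first group matched.
`re.search` scans for the first position where the pattern succeeds.
The match spans [0:3] → 'RRN'.
Captured: group 1 = 'R'.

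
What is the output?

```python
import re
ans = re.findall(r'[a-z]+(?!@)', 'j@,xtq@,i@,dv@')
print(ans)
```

A negative assertion filters positions out without eating any characters.
With no groups in the pattern, `findall` gives back each whole match — 2 here.

['xt', 'd']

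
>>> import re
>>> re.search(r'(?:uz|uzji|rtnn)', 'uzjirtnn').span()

Alternation isn't longest-match — the leftmost alternative that fits at this position is chosen.
`search` walks the string left to right and returns the first match it finds.
The match spans [0:2] → 'uz'.

(0, 2)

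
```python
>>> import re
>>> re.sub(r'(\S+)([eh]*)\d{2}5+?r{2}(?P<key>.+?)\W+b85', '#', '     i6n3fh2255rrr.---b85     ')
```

Each match is replaced by '#'.

'     #     '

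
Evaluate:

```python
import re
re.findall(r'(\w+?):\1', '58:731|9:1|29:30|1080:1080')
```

['1080']

After group 1 captures some text, `\1` only succeeds where that same text appears again.
`findall` collects group 1 from the one match (1 total).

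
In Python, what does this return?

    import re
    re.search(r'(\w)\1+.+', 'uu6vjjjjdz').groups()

('u',)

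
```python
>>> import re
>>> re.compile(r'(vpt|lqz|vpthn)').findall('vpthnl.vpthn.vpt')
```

`|` is ordered: at each position the engine commits to the first alternative that works.
Scanning left to right: at [0:3] match 'vpt', group 1 = 'vpt'; at [7:10] match 'vpt', group 1 = 'vpt'; at [13:16] match 'vpt', group 1 = 'vpt'.
Because there's exactly one group, `findall` drops the full match and keeps group 1 from each hit.

['vpt', 'vpt', 'vpt']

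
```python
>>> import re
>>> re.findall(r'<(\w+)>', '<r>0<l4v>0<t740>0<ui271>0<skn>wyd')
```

Because there's exactly one group, `findall` drops the full match and keeps group 1 from each hit.

['r', 'l4v', 't740', 'ui271', 'skn']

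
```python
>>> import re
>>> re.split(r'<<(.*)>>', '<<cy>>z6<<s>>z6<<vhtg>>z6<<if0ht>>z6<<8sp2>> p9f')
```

['', 'cy>>z6<<s>>z6<<vhtg>>z6<<if0ht>>z6<<8sp2', ' p9f']

Matches to split on: at [0:44] → '<<cy>>z6<<s>>z6<<vhtg>>z6<<if0ht>>z6<<8sp2>>'.
The group in the pattern means `split` returns the separators' captures alongside the pieces.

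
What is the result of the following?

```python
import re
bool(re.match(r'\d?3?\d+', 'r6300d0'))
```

False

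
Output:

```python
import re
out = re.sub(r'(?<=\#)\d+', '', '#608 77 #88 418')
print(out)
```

Lookahead/lookbehind check context without consuming it, so the matched span excludes the asserted characters.
Matches: at [1:4] → '608'; at [9:11] → '88'.
Every occurrence is swapped for ''.

# 77 # 418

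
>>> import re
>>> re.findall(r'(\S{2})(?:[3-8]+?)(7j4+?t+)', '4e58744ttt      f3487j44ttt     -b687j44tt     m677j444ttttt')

Pattern: exactly 2 of a non-whitespace character (captured); then one or more of a character in [3-8] (lazy) (non-capturing group); then the literal '7j', then one or more of the literal '4' (lazy), then one or more of the literal 't' (captured).
Multiple groups make `findall` return tuples — one 2-tuple for each match.

[('f3', '7j44ttt'), ('-b', '7j44tt'), ('m6', '7j444ttttt')]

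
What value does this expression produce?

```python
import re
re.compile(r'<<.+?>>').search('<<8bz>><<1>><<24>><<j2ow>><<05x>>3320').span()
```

A `+?`/`*?`/`{m,n}?` starts at its minimum and grows only as far as needed for what follows to match.
`search` walks the string left to right and returns the first match it finds.
The match spans [0:7] → '<<8bz>>'.

(0, 7)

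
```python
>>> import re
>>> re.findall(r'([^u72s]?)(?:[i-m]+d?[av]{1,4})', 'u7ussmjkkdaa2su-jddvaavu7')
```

Pattern: optionally any character except [u72s] (captured); then one or more of a character in [i-m], then optionally a literal 'd', then 1 to 4 of one of [av] (non-capturing group).
Walking the string: at [5:12] match 'mjkkdaa', group 1 = 'm'.
`findall` collects group 1 from the one match (1 total).

['m']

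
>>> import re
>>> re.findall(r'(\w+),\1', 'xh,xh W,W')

The backreference `\1` re-matches whatever the first group consumed, character for character.
One capturing group, so `findall` returns just the captured substring from each match — 2 in all.

['xh', 'W']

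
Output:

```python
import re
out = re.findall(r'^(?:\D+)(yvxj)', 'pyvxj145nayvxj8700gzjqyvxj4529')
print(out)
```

This matches anchored at the start of the string; then one or more of a non-digit (non-capturing group); then the literal 'yv', then the literal 'xj' (captured).
Scanning left to right: at [0:5] match 'pyvxj', group 1 = 'yvxj'.
One capturing group, so `findall` returns just the captured substring from the one match — 1 in all.

['yvxj']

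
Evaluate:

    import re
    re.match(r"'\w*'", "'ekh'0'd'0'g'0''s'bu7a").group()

"'ekh'"

`re.match` won't scan ahead — the pattern has to work from the very first character.
The match spans [0:5] → "'ekh'".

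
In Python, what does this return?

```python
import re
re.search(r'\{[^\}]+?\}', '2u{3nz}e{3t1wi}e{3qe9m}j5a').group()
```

'{3nz}'

`re.search` scans for the first position where the pattern succeeds.
The match spans [2:7] → '{3nz}'.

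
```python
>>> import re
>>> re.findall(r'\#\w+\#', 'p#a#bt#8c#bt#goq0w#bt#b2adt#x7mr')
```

['#a#', '#8c#', '#goq0w#', '#b2adt#']

`findall` yields the raw match text (4 of them) because the pattern has no groups.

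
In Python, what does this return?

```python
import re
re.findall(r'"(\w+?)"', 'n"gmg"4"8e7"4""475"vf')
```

['gmg', '8e7', '475']

Scanning left to right: at [1:6] match '"gmg"', group 1 = 'gmg'; at [7:12] match '"8e7"', group 1 = '8e7'; at [14:19] match '"475"', group 1 = '475'.
With a single group, `findall` returns only what that group captured — 3 items.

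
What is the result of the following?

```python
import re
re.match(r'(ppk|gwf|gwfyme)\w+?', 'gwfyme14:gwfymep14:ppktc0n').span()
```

(0, 4)

`re.match` only tries the pattern at the start of the string.
The match spans [0:4] → 'gwfy'.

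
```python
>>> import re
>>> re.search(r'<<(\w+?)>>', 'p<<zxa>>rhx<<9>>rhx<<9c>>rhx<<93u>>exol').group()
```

'<<zxa>>'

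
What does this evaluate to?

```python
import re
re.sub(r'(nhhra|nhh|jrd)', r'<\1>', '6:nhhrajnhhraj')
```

`|` is ordered: at each position the engine commits to the first alternative that works.
Each match is replaced using the text its own group 1 captured.

'6:<nhhra>j<nhhra>j'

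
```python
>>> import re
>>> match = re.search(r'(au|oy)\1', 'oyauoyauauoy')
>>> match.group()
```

`\1` has to match the exact text group 1 already captured.
The match spans [6:10] → 'auau'.

'auau'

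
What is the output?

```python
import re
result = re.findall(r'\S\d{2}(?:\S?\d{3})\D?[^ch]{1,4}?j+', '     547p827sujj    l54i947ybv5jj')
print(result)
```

['547p827sujj', 'l54i947ybv5jj']

Pattern: a non-whitespace character, then exactly 2 of a digit; then optionally a non-whitespace character, then exactly 3 of a digit (non-capturing group); then optionally a non-digit, then 1 to 4 of any character except [ch] (lazy), then one or more of the literal 'j'.
Matches: at [5:16] → '547p827sujj'; at [20:33] → 'l54i947ybv5jj'.
Since nothing is captured, `findall` lists the 2 matched substrings directly.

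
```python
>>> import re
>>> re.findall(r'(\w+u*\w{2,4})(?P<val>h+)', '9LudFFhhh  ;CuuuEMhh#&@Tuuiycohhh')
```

2 groups means each result is a tuple of 2 captured strings — 3 here.

[('9LudFFhh', 'h'), ('CuuuEMh', 'h'), ('Tuuiycohh', 'h')]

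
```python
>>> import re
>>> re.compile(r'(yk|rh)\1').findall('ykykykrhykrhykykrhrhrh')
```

['yk', 'yk', 'rh']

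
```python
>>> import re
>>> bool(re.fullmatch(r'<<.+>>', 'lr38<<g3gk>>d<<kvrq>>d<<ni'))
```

False

`re.fullmatch` is like wrapping the pattern in `^…$` (in single-line mode).
Here there's no way to consume every character, so the call returns None, and `bool(None)` is False.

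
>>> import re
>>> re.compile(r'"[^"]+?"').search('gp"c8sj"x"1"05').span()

(2, 8)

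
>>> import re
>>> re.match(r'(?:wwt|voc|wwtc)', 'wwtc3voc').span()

Branches in `(...|...)` are attempted left-to-right; the first branch that allows the whole pattern to succeed is taken.
`match` is anchored at position 0; if the pattern doesn't fit there, it returns None.
The match spans [0:3] → 'wwt'.

(0, 3)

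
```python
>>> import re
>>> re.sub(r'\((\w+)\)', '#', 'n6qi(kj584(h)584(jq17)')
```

'n6qi(kj584#584#'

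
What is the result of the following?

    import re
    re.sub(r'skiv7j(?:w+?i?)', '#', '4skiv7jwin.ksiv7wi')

'4#n.ksiv7wi'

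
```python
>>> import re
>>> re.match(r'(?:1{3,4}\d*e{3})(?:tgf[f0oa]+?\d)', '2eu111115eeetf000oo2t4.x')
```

None

The pattern matches 3 to 4 of the literal '1', then zero or more of a digit, then exactly 3 of a literal 'e' (non-capturing group); then the literal 'tgf', then one or more of one of [f0oa] (lazy), then a digit (non-capturing group).
`re.match` only tries the pattern at the start of the string.
Here the string doesn't start with a match, so the call returns None.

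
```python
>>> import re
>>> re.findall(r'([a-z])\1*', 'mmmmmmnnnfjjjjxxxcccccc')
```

After group 1 captures some text, `\1` only succeeds where that same text appears again.
`findall` collects group 1 from each match (6 total).

['m', 'n', 'f', 'j', 'x', 'c']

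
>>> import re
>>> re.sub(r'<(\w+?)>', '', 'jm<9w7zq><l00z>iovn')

'jmiovn'

`sub` substitutes '' at each match site.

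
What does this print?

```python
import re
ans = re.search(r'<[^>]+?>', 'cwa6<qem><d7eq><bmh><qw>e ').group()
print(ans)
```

<qem>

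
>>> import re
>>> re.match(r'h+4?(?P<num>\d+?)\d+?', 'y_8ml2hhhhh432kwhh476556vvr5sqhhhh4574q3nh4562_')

None

With `match`, the pattern is implicitly anchored at the beginning.
Here the string doesn't start with a match, so the call returns None.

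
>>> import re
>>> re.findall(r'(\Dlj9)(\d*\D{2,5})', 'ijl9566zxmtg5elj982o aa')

[('elj9', '82o aa')]

`findall` packs the 2 group values into a tuple for every match.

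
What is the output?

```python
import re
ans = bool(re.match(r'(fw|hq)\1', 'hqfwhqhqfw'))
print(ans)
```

False

`match` is anchored at position 0; if the pattern doesn't fit there, it returns None.
Here position 0 doesn't satisfy it, so the call returns None, and `bool(None)` is False.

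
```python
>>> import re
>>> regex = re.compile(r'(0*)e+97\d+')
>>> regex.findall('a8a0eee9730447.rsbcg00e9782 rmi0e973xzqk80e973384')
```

['0', '00', '0', '0']

Pattern: zero or more of a literal '0' (captured); then one or more of the literal 'e', then the literal '97', then one or more of a digit.
Matches: at [3:14] match '0eee9730447', group 1 = '0'; at [20:27] match '00e9782', group 1 = '00'; at [31:36] match '0e973', group 1 = '0'; at [41:49] match '0e973384', group 1 = '0'.
One capturing group, so `findall` returns just the captured substring from each match — 4 in all.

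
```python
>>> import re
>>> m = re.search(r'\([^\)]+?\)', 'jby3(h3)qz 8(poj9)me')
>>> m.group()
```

'(h3)'

Unlike `match`, `search` isn't anchored — it looks for the pattern anywhere in the string.
The match spans [4:8] → '(h3)'.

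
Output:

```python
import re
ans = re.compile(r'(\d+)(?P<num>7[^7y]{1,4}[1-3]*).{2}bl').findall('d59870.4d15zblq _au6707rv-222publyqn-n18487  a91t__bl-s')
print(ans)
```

[('598', '70.4d1'), ('670', '7rv-222')]

This matches one or more of a digit (captured); then the literal '7', then 1 to 4 of any character except [7y], then zero or more of a character in [1-3] (captured as 'num'); then exactly 2 of any character, then the literal 'bl'.
With 2 capturing groups, `findall` returns a 2-tuple per match.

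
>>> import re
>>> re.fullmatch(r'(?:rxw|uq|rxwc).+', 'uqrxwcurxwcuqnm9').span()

(0, 16)

For `fullmatch`, every character of the input must be accounted for by the pattern.
The match spans [0:16] → 'uqrxwcurxwcuqnm9'.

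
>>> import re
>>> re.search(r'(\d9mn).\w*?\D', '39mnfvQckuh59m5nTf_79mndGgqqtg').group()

'39mnfv'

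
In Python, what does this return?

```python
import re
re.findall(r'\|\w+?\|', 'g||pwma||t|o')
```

['|pwma|', '|t|']

Matches: at [2:8] → '|pwma|'; at [8:11] → '|t|'.
`findall` yields the raw match text (2 of them) because the pattern has no groups.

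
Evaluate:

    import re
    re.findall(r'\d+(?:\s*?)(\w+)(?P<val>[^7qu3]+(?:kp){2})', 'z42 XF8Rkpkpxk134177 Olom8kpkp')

[('XF8Rkpkpxk134177', ' Olom8kpkp')]

The pattern matches one or more of a digit; then zero or more of whitespace (lazy) (non-capturing group); then one or more of a word character (captured); then one or more of any character except [7qu3], then the literal 'kp' repeated 2 times (captured as 'val').
Scanning left to right: at [1:30] match '42 XF8Rkpkpxk134177 Olom8kpkp', groups = ('XF8Rkpkpxk134177', ' Olom8kpkp').
With 2 capturing groups, `findall` returns a 2-tuple per match.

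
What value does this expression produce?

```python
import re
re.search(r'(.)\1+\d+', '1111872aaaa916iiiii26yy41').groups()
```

('1',)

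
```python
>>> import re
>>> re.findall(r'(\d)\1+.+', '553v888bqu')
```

['5']

The backreference `\1` re-matches whatever the first group consumed, character for character.
Walking the string: at [0:10] match '553v888bqu', group 1 = '5'.
With a single group, `findall` returns only what that group captured — 1 item.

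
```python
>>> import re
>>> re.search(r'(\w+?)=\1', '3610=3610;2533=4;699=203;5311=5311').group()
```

'3610=3610'

A backreference is literal: `\1` must see the identical characters the first group matched.
The match spans [0:9] → '3610=3610'.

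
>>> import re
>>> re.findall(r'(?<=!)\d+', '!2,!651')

['2', '651']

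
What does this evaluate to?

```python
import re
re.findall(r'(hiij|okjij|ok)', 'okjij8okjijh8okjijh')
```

['okjij', 'okjij', 'okjij']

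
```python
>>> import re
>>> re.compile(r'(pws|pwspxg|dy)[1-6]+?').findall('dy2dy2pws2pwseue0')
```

Because there's exactly one group, `findall` drops the full match and keeps group 1 from each hit.

['dy', 'dy', 'pws']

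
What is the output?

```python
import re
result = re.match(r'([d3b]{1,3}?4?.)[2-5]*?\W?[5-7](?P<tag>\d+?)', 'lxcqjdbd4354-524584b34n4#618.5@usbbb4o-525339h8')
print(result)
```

`re.match` only tries the pattern at the start of the string.
Here the pattern fails at index 0, so the call returns None.

None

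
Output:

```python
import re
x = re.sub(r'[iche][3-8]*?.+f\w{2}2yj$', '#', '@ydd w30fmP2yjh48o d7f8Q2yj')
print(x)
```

`sub` substitutes '#' at each match site.

@ydd w30fmP2yj#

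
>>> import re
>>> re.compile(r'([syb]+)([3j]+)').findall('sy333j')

[('sy', '333j')]

Pattern: one or more of one of [syb] (captured); then one or more of one of [3j] (captured).
Walking the string: at [0:6] match 'sy333j', groups = ('sy', '333j').
Multiple groups make `findall` return tuples — one 2-tuple for the one match.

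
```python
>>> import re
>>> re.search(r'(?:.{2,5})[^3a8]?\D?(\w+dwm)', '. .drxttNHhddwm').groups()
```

This matches 2 to 5 of any character (non-capturing group); then optionally any character except [3a8], then optionally a non-digit; then one or more of a word character, then the literal 'dwm' (captured).
`search` walks the string left to right and returns the first match it finds.
The match spans [0:15] → '. .drxttNHhddwm'.
Captured: group 1 = 'tNHhddwm'.

('tNHhddwm',)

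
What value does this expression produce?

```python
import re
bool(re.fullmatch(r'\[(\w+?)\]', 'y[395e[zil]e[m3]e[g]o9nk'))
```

False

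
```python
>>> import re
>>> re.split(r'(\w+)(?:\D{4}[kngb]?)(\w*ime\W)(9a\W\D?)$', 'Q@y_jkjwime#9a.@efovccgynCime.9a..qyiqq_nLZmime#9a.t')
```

['Q@y_jkjwime#9a.@efovccgynCime.', '9a', 'iqq_nLZmime#', '9a.t', '']

The pattern matches one or more of a word character (captured); then exactly 4 of a non-digit, then optionally one of [kngb] (non-capturing group); then zero or more of a word character, then the literal 'ime', then a non-word character (captured); then the literal '9a', then a non-word character, then optionally a non-digit (captured); then anchored at the end.
Matches to split on: at [30:52] → '9a..qyiqq_nLZmime#9a.t'.
With a capturing group present, the delimiter's captured portion is kept in the result list.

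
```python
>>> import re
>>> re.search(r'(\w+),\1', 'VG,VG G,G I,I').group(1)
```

The match spans [0:5] → 'VG,VG'.
Captured: group 1 = 'VG'.

'VG'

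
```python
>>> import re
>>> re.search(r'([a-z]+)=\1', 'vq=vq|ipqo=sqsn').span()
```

`\1` has to match the exact text group 1 already captured.
`re.search` tries every starting position until one works.
The match spans [0:5] → 'vq=vq'.
Captured: group 1 = 'vq'.

(0, 5)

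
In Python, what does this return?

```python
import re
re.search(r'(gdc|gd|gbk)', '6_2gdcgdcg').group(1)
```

Alternation tries branches left to right and keeps the first one that lets the overall match succeed at that position.
`search` walks the string left to right and returns the first match it finds.
The match spans [3:6] → 'gdc'.
Captured: group 1 = 'gdc'.

'gdc'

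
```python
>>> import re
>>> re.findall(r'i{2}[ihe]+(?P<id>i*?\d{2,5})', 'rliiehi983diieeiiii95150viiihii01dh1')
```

The pattern matches exactly 2 of a literal 'i', then one or more of one of [ihe]; then zero or more of the literal 'i' (lazy), then 2 to 5 of a digit (captured as 'id').
Because there's exactly one group, `findall` drops the full match and keeps group 1 from each hit.

['983', '95150', '01']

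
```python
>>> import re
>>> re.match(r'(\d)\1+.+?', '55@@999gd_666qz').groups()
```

`\1` has to match the exact text group 1 already captured.
`re.match` only tries the pattern at the start of the string.
The match spans [0:3] → '55@'.
Captured: group 1 = '5'.

('5',)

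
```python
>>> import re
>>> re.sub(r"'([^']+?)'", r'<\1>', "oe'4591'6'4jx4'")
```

'oe<4591>6<4jx4>'

`\1` in the replacement pulls in group 1's text for each match.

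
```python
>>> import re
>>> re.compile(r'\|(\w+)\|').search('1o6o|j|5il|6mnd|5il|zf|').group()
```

Unlike `match`, `search` isn't anchored — it looks for the pattern anywhere in the string.
The match spans [4:7] → '|j|'.
Captured: group 1 = 'j'.

'|j|'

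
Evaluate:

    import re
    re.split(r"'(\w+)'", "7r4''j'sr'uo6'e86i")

The group in the pattern means `split` returns the separators' captures alongside the pieces.

["7r4'", 'j', 'sr', 'uo6', 'e86i']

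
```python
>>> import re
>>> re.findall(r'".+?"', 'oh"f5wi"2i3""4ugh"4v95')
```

['"f5wi"', '""4ugh"']

Lazy quantifiers expand one character at a time until the remainder of the pattern can match.
Scanning left to right: at [2:8] → '"f5wi"'; at [11:18] → '""4ugh"'.
`findall` yields the raw match text (2 of them) because the pattern has no groups.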